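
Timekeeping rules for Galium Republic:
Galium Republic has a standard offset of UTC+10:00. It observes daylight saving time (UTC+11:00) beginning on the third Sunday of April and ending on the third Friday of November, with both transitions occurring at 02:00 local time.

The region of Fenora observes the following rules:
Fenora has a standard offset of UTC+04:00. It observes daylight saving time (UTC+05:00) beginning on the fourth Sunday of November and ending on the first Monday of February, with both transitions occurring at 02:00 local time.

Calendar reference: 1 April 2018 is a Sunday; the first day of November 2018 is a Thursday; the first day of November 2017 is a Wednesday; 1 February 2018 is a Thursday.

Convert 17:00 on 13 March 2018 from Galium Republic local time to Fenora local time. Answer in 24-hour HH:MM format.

11:00

1 April 2018 is a Sunday, so the first Sunday is April 1 and the third is April 15.
1 November 2018 is a Thursday, so the first Friday is November 2 and the third is November 16.
13 March 2018 is outside the daylight-saving period (15 April – 16 November), so Galium Republic is on standard time, UTC+10:00.
17:00 Galium Republic − 10h = 07:00 UTC.
1 November 2017 is a Wednesday, so the first Sunday is November 5 and the fourth is November 26.
1 February 2018 is a Thursday, so the first Monday is February 5.
At the standard offset (UTC+04:00), 07:00 UTC + 4h = 11:00 Fenora standard time.
The standard-time date in Fenora, 13 March 2018, is outside the daylight-saving period (26 November 2017 – 5 February 2018), so Fenora is on standard time, UTC+04:00.
07:00 UTC + 4h = 11:00 Fenora.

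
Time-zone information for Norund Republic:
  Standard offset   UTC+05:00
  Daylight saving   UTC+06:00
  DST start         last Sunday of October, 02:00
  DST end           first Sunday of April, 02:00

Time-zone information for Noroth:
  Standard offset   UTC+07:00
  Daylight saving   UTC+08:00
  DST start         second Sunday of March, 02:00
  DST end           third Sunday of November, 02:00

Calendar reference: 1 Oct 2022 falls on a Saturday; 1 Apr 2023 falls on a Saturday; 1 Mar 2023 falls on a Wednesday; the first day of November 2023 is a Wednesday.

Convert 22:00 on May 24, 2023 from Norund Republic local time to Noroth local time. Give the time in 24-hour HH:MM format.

01:00

1 October 2022 is a Saturday, so Sundays fall on 2, 9, 16, 23, 30; the last is October 30.
1 April 2023 is a Saturday, so the first Sunday is April 2.
Daylight saving runs 30 October 2022 – 2 April 2023; May 24, 2023 is outside that window, so Norund Republic is on standard time at UTC+05:00.
22:00 Norund Republic − 5h = 17:00 UTC.
1 March 2023 is a Wednesday, so the first Sunday is March 5 and the second is March 12.
1 November 2023 is a Wednesday, so the first Sunday is November 5 and the third is November 19.
At the standard offset (UTC+07:00), 17:00 UTC + 7h = 00:00 Noroth standard time (rolling into the next day, 25 May 2023).
The standard-time date in Noroth, May 25, 2023, lies within the daylight-saving period (12 March – 19 November), so Noroth is on daylight time, UTC+08:00.
17:00 UTC + 8h = 01:00 Noroth (rolling into the next day, 25 May 2023).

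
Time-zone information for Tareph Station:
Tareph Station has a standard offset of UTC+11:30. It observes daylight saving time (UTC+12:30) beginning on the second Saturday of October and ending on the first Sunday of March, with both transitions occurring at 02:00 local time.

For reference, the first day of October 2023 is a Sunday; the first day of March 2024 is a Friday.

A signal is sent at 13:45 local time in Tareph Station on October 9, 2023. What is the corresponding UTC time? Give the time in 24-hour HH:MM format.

02:15

1 October 2023 is a Sunday, so the first Saturday is October 7 and the second is October 14.
1 March 2024 is a Friday, so the first Sunday is March 3.
October 9, 2023 does not fall between 14 October 2023 and 3 March 2024, so daylight saving is not in effect and Tareph Station is at UTC+11:30.
13:45 local − 11h30m = 02:15 UTC.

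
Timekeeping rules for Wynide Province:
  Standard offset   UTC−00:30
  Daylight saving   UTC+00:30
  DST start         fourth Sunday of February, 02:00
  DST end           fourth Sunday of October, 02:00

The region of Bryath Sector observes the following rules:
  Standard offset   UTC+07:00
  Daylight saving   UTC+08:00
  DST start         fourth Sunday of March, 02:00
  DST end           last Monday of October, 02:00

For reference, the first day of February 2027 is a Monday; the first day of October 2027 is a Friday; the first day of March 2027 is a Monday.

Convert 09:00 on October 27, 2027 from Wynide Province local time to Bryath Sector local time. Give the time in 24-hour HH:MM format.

16:30

1 February 2027 is a Monday, so the first Sunday is February 7 and the fourth is February 28.
1 October 2027 is a Friday, so the first Sunday is October 3 and the fourth is October 24.
October 27, 2027 does not fall between 28 February and 24 October, so daylight saving is not in effect and Wynide Province is at UTC−00:30.
09:00 Wynide Province + 0h30m = 09:30 UTC.
1 March 2027 is a Monday, so the first Sunday is March 7 and the fourth is March 28.
1 October 2027 is a Friday, so Mondays fall on 4, 11, 18, 25; the last is October 25.
At the standard offset (UTC+07:00), 09:30 UTC + 7h = 16:30 Bryath Sector standard time.
Daylight saving runs 28 March – 25 October; the standard-time date in Bryath Sector, October 27, 2027, is outside that window, so Bryath Sector is on standard time at UTC+07:00.
09:30 UTC + 7h = 16:30 Bryath Sector.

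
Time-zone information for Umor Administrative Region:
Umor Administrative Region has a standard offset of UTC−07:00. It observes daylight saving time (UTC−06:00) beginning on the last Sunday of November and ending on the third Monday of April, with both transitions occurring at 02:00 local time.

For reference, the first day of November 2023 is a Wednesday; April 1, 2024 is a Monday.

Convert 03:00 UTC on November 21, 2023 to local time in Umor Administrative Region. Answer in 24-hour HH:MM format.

20:00

1 November 2023 is a Wednesday, so Sundays fall on 5, 12, 19, 26; the last is November 26.
1 April 2024 is a Monday, so the first Monday is April 1 and the third is April 15.
At the standard offset (UTC−07:00), 03:00 UTC − 7h = 20:00 Umor Administrative Region standard time (rolling into the previous day, 20 November 2023).
The standard-time date in Umor Administrative Region, November 20, 2023, does not fall between 26 November 2023 and 15 April 2024, so daylight saving is not in effect and Umor Administrative Region is at UTC−07:00.
03:00 UTC − 7h = 20:00 local (rolling into the previous day, 20 November 2023).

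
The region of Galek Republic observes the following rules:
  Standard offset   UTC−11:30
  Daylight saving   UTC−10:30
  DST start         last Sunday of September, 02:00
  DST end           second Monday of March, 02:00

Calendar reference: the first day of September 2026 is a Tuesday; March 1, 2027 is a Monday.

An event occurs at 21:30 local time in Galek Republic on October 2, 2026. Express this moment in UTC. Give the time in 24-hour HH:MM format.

1 September 2026 is a Tuesday, so Sundays fall on 6, 13, 20, 27; the last is September 27.
1 March 2027 is a Monday, so the first Monday is March 1 and the second is March 8.
October 2, 2026 falls between 27 September 2026 and 8 March 2027, so daylight saving is in effect and Galek Republic is at UTC−10:30.
21:30 local + 10h30m = 08:00 UTC (rolling into the next day, 3 October 2026).

08:00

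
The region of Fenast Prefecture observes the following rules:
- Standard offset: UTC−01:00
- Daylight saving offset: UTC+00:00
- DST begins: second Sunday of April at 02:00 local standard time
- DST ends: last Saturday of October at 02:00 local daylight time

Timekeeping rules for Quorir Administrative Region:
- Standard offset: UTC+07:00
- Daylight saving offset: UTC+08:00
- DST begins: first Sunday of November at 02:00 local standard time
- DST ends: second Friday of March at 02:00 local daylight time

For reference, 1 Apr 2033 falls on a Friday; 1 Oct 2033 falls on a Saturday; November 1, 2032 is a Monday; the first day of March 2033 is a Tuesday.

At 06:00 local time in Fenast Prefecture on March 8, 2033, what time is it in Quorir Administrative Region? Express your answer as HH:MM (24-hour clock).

1 April 2033 is a Friday, so the first Sunday is April 3 and the second is April 10.
1 October 2033 is a Saturday, so Saturdays fall on 1, 8, 15, 22, 29; the last is October 29.
Daylight saving runs 10 April – 29 October; March 8, 2033 is outside that window, so Fenast Prefecture is on standard time at UTC−01:00.
06:00 Fenast Prefecture + 1h = 07:00 UTC.
1 November 2032 is a Monday, so the first Sunday is November 7.
1 March 2033 is a Tuesday, so the first Friday is March 4 and the second is March 11.
At the standard offset (UTC+07:00), 07:00 UTC + 7h = 14:00 Quorir Administrative Region standard time.
The standard-time date in Quorir Administrative Region, March 8, 2033, falls between 7 November 2032 and 11 March 2033, so daylight saving is in effect and Quorir Administrative Region is at UTC+08:00.
07:00 UTC + 8h = 15:00 Quorir Administrative Region.

15:00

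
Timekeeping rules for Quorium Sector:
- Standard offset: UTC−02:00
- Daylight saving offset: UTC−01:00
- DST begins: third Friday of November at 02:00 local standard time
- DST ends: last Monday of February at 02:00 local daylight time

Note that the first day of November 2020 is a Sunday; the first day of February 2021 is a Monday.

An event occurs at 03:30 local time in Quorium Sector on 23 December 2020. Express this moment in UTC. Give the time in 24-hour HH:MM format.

04:30

1 November 2020 is a Sunday, so the first Friday is November 6 and the third is November 20.
1 February 2021 is a Monday, so Mondays fall on 1, 8, 15, 22; the last is February 22.
Daylight saving runs 20 November 2020 – 22 February 2021; 23 December 2020 is inside that window, so Quorium Sector is at UTC−01:00.
03:30 local + 1h = 04:30 UTC.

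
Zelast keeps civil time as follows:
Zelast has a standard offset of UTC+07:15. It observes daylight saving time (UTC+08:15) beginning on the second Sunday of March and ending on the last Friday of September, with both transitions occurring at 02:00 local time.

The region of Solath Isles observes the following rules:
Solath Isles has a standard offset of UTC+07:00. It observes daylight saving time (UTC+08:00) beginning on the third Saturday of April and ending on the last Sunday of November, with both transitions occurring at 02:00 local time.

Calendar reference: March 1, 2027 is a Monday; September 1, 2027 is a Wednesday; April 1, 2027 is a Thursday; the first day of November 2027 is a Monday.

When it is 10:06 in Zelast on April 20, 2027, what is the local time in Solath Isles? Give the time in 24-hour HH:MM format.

09:51

1 March 2027 is a Monday, so the first Sunday is March 7 and the second is March 14.
1 September 2027 is a Wednesday, so Fridays fall on 3, 10, 17, 24; the last is September 24.
April 20, 2027 falls between 14 March and 24 September, so daylight saving is in effect and Zelast is at UTC+08:15.
10:06 Zelast − 8h15m = 01:51 UTC.
1 April 2027 is a Thursday, so the first Saturday is April 3 and the third is April 17.
1 November 2027 is a Monday, so Sundays fall on 7, 14, 21, 28; the last is November 28.
At the standard offset (UTC+07:00), 01:51 UTC + 7h = 08:51 Solath Isles standard time.
The standard-time date in Solath Isles, April 20, 2027, falls between 17 April and 28 November, so daylight saving is in effect and Solath Isles is at UTC+08:00.
01:51 UTC + 8h = 09:51 Solath Isles.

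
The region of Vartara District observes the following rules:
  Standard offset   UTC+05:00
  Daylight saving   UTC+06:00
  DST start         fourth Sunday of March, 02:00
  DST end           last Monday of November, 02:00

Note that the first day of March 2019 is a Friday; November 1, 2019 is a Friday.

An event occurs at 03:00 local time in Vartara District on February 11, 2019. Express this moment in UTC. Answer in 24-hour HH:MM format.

22:00

1 March 2019 is a Friday, so the first Sunday is March 3 and the fourth is March 24.
1 November 2019 is a Friday, so Mondays fall on 4, 11, 18, 25; the last is November 25.
Daylight saving runs 24 March – 25 November; February 11, 2019 is outside that window, so Vartara District is on standard time at UTC+05:00.
03:00 local − 5h = 22:00 UTC (rolling into the previous day, 10 February 2019).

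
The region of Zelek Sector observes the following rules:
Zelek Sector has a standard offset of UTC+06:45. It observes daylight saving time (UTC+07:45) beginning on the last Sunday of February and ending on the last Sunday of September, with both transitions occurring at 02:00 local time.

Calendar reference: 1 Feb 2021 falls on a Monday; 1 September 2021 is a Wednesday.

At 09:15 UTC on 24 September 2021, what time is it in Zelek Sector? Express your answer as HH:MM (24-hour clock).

17:00

1 February 2021 is a Monday, so Sundays fall on 7, 14, 21, 28; the last is February 28.
1 September 2021 is a Wednesday, so Sundays fall on 5, 12, 19, 26; the last is September 26.
At the standard offset (UTC+06:45), 09:15 UTC + 6h45m = 16:00 Zelek Sector standard time.
The standard-time date in Zelek Sector, 24 September 2021, falls between 28 February and 26 September, so daylight saving is in effect and Zelek Sector is at UTC+07:45.
09:15 UTC + 7h45m = 17:00 local.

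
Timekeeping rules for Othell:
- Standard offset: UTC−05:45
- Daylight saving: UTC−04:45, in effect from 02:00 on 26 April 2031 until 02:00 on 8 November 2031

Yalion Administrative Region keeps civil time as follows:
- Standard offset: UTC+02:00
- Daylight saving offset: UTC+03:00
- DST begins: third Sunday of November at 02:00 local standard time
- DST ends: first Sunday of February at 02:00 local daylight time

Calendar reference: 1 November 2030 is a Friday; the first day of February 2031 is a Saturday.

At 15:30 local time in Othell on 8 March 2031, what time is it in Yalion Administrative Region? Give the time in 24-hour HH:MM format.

23:15

8 March 2031 does not fall between 26 April and 8 November, so daylight saving is not in effect and Othell is at UTC−05:45.
15:30 Othell + 5h45m = 21:15 UTC.
1 November 2030 is a Friday, so the first Sunday is November 3 and the third is November 17.
1 February 2031 is a Saturday, so the first Sunday is February 2.
At the standard offset (UTC+02:00), 21:15 UTC + 2h = 23:15 Yalion Administrative Region standard time.
The standard-time date in Yalion Administrative Region, 8 March 2031, is outside the daylight-saving period (17 November 2030 – 2 February 2031), so Yalion Administrative Region is on standard time, UTC+02:00.
21:15 UTC + 2h = 23:15 Yalion Administrative Region.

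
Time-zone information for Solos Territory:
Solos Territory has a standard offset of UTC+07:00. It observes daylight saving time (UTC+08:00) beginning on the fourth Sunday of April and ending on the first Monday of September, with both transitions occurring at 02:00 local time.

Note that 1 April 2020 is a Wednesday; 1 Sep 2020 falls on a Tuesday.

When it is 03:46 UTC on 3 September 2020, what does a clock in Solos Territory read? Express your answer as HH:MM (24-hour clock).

11:46

1 April 2020 is a Wednesday, so the first Sunday is April 5 and the fourth is April 26.
1 September 2020 is a Tuesday, so the first Monday is September 7.
At the standard offset (UTC+07:00), 03:46 UTC + 7h = 10:46 Solos Territory standard time.
The standard-time date in Solos Territory, 3 September 2020, falls between 26 April and 7 September, so daylight saving is in effect and Solos Territory is at UTC+08:00.
03:46 UTC + 8h = 11:46 local.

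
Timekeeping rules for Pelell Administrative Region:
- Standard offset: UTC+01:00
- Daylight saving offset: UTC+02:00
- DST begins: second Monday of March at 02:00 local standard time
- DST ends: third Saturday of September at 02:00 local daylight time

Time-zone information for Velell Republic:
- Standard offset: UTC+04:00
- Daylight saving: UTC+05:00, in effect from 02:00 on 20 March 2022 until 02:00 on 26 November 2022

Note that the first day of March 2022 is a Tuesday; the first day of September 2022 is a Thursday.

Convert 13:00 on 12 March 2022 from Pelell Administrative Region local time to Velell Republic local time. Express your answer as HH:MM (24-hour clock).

1 March 2022 is a Tuesday, so the first Monday is March 7 and the second is March 14.
1 September 2022 is a Thursday, so the first Saturday is September 3 and the third is September 17.
12 March 2022 does not fall between 14 March and 17 September, so daylight saving is not in effect and Pelell Administrative Region is at UTC+01:00.
13:00 Pelell Administrative Region − 1h = 12:00 UTC.
At the standard offset (UTC+04:00), 12:00 UTC + 4h = 16:00 Velell Republic standard time.
Daylight saving runs 20 March – 26 November; the standard-time date in Velell Republic, 12 March 2022, is outside that window, so Velell Republic is on standard time at UTC+04:00.
12:00 UTC + 4h = 16:00 Velell Republic.

16:00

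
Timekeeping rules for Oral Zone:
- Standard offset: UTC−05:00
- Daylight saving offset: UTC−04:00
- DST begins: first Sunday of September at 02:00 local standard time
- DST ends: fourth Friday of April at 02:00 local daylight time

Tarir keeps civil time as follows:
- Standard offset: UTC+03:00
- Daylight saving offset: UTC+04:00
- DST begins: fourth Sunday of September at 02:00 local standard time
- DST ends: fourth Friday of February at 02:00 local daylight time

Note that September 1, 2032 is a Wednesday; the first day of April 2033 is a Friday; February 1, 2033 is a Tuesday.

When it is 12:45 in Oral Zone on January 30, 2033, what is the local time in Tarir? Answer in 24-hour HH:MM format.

20:45

1 September 2032 is a Wednesday, so the first Sunday is September 5.
1 April 2033 is a Friday, so the first Friday is April 1 and the fourth is April 22.
January 30, 2033 lies within the daylight-saving period (5 September 2032 – 22 April 2033), so Oral Zone is on daylight time, UTC−04:00.
12:45 Oral Zone + 4h = 16:45 UTC.
1 September 2032 is a Wednesday, so the first Sunday is September 5 and the fourth is September 26.
1 February 2033 is a Tuesday, so the first Friday is February 4 and the fourth is February 25.
At the standard offset (UTC+03:00), 16:45 UTC + 3h = 19:45 Tarir standard time.
The standard-time date in Tarir, January 30, 2033, lies within the daylight-saving period (26 September 2032 – 25 February 2033), so Tarir is on daylight time, UTC+04:00.
16:45 UTC + 4h = 20:45 Tarir.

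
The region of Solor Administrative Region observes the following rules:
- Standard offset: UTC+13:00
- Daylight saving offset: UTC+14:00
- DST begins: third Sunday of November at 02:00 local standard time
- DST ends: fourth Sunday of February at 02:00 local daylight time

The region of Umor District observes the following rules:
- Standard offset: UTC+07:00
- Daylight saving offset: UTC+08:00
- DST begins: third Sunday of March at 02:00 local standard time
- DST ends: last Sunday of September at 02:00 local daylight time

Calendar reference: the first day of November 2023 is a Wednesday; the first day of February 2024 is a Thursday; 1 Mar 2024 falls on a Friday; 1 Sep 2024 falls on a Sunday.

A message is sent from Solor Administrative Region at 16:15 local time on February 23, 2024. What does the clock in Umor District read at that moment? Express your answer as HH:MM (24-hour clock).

09:15

1 November 2023 is a Wednesday, so the first Sunday is November 5 and the third is November 19.
1 February 2024 is a Thursday, so the first Sunday is February 4 and the fourth is February 25.
Daylight saving runs 19 November 2023 – 25 February 2024; February 23, 2024 is inside that window, so Solor Administrative Region is at UTC+14:00.
16:15 Solor Administrative Region − 14h = 02:15 UTC.
1 March 2024 is a Friday, so the first Sunday is March 3 and the third is March 17.
1 September 2024 is a Sunday, so Sundays fall on 1, 8, 15, 22, 29; the last is September 29.
At the standard offset (UTC+07:00), 02:15 UTC + 7h = 09:15 Umor District standard time.
Daylight saving runs 17 March – 29 September; the standard-time date in Umor District, February 23, 2024, is outside that window, so Umor District is on standard time at UTC+07:00.
02:15 UTC + 7h = 09:15 Umor District.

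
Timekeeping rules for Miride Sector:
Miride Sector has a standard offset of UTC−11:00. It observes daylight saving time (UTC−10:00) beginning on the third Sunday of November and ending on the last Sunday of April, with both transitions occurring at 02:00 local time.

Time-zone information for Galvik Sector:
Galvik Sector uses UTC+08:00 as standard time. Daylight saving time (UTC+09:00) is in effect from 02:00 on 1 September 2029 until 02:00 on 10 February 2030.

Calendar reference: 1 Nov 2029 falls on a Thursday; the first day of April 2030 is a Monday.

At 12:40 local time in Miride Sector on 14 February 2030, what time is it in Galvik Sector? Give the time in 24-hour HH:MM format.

06:40

1 November 2029 is a Thursday, so the first Sunday is November 4 and the third is November 18.
1 April 2030 is a Monday, so Sundays fall on 7, 14, 21, 28; the last is April 28.
Daylight saving runs 18 November 2029 – 28 April 2030; 14 February 2030 is inside that window, so Miride Sector is at UTC−10:00.
12:40 Miride Sector + 10h = 22:40 UTC.
At the standard offset (UTC+08:00), 22:40 UTC + 8h = 06:40 Galvik Sector standard time (rolling into the next day, 15 February 2030).
Daylight saving runs 1 September 2029 – 10 February 2030; the standard-time date in Galvik Sector, 15 February 2030, is outside that window, so Galvik Sector is on standard time at UTC+08:00.
22:40 UTC + 8h = 06:40 Galvik Sector (rolling into the next day, 15 February 2030).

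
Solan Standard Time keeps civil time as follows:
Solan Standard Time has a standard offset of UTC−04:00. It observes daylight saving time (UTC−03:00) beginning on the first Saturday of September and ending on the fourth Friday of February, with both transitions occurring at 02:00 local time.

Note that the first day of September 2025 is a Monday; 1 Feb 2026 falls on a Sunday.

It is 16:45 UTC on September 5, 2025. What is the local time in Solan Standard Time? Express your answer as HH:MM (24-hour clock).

1 September 2025 is a Monday, so the first Saturday is September 6.
1 February 2026 is a Sunday, so the first Friday is February 6 and the fourth is February 27.
At the standard offset (UTC−04:00), 16:45 UTC − 4h = 12:45 Solan Standard Time standard time.
Daylight saving runs 6 September 2025 – 27 February 2026; the standard-time date in Solan Standard Time, September 5, 2025, is outside that window, so Solan Standard Time is on standard time at UTC−04:00.
16:45 UTC − 4h = 12:45 local.

12:45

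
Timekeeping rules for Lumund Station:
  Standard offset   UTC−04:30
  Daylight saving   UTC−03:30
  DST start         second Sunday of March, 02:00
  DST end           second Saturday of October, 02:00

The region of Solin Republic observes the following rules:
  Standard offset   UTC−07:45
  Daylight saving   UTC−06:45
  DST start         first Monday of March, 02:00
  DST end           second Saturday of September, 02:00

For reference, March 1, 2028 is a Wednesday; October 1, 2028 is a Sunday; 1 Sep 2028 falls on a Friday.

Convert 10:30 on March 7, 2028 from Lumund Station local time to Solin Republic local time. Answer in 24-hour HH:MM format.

1 March 2028 is a Wednesday, so the first Sunday is March 5 and the second is March 12.
1 October 2028 is a Sunday, so the first Saturday is October 7 and the second is October 14.
Daylight saving runs 12 March – 14 October; March 7, 2028 is outside that window, so Lumund Station is on standard time at UTC−04:30.
10:30 Lumund Station + 4h30m = 15:00 UTC.
1 March 2028 is a Wednesday, so the first Monday is March 6.
1 September 2028 is a Friday, so the first Saturday is September 2 and the second is September 9.
At the standard offset (UTC−07:45), 15:00 UTC − 7h45m = 07:15 Solin Republic standard time.
The standard-time date in Solin Republic, March 7, 2028, lies within the daylight-saving period (6 March – 9 September), so Solin Republic is on daylight time, UTC−06:45.
15:00 UTC − 6h45m = 08:15 Solin Republic.

08:15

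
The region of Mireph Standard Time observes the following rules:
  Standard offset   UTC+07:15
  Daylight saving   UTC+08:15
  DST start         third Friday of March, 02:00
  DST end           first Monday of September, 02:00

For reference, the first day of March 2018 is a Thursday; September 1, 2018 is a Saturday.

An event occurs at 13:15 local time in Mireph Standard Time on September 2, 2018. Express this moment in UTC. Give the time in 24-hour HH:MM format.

1 March 2018 is a Thursday, so the first Friday is March 2 and the third is March 16.
1 September 2018 is a Saturday, so the first Monday is September 3.
September 2, 2018 falls between 16 March and 3 September, so daylight saving is in effect and Mireph Standard Time is at UTC+08:15.
13:15 local − 8h15m = 05:00 UTC.

05:00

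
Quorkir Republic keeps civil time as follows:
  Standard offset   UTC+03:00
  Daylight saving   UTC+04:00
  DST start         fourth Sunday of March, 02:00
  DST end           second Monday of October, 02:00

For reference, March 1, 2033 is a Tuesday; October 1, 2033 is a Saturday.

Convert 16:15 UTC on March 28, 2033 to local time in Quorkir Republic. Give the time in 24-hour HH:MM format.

1 March 2033 is a Tuesday, so the first Sunday is March 6 and the fourth is March 27.
1 October 2033 is a Saturday, so the first Monday is October 3 and the second is October 10.
At the standard offset (UTC+03:00), 16:15 UTC + 3h = 19:15 Quorkir Republic standard time.
Daylight saving runs 27 March – 10 October; the standard-time date in Quorkir Republic, March 28, 2033, is inside that window, so Quorkir Republic is at UTC+04:00.
16:15 UTC + 4h = 20:15 local.

20:15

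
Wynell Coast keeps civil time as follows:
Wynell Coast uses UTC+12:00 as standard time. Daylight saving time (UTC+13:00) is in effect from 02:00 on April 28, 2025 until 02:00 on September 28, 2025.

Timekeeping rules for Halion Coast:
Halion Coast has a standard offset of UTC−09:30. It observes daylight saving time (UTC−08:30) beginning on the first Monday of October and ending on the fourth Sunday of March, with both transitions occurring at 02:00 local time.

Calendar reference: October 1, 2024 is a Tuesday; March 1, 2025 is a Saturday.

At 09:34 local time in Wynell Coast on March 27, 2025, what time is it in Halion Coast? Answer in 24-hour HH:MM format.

March 27, 2025 is outside the daylight-saving period (28 April – 28 September), so Wynell Coast is on standard time, UTC+12:00.
09:34 Wynell Coast − 12h = 21:34 UTC (rolling into the previous day, 26 March 2025).
1 October 2024 is a Tuesday, so the first Monday is October 7.
1 March 2025 is a Saturday, so the first Sunday is March 2 and the fourth is March 23.
At the standard offset (UTC−09:30), 21:34 UTC − 9h30m = 12:04 Halion Coast standard time.
Daylight saving runs 7 October 2024 – 23 March 2025; the standard-time date in Halion Coast, March 26, 2025, is outside that window, so Halion Coast is on standard time at UTC−09:30.
21:34 UTC − 9h30m = 12:04 Halion Coast.

12:04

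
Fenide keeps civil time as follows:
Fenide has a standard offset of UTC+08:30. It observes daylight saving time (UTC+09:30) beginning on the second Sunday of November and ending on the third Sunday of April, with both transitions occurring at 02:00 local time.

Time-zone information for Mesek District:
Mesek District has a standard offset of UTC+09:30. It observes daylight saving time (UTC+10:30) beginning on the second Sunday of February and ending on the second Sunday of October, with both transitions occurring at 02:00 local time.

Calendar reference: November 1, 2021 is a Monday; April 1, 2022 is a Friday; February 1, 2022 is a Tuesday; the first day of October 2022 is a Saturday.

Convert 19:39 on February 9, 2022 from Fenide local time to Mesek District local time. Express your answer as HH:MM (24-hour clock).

19:39

1 November 2021 is a Monday, so the first Sunday is November 7 and the second is November 14.
1 April 2022 is a Friday, so the first Sunday is April 3 and the third is April 17.
February 9, 2022 lies within the daylight-saving period (14 November 2021 – 17 April 2022), so Fenide is on daylight time, UTC+09:30.
19:39 Fenide − 9h30m = 10:09 UTC.
1 February 2022 is a Tuesday, so the first Sunday is February 6 and the second is February 13.
1 October 2022 is a Saturday, so the first Sunday is October 2 and the second is October 9.
At the standard offset (UTC+09:30), 10:09 UTC + 9h30m = 19:39 Mesek District standard time.
The standard-time date in Mesek District, February 9, 2022, does not fall between 13 February and 9 October, so daylight saving is not in effect and Mesek District is at UTC+09:30.
10:09 UTC + 9h30m = 19:39 Mesek District.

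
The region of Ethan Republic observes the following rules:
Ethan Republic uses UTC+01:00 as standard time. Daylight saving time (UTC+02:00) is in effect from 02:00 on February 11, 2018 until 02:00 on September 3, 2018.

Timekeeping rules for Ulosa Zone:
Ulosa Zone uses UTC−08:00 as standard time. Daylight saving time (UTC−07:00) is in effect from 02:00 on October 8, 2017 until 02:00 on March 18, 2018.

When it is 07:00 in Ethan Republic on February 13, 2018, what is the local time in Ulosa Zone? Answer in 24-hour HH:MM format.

Daylight saving runs 11 February – 3 September; February 13, 2018 is inside that window, so Ethan Republic is at UTC+02:00.
07:00 Ethan Republic − 2h = 05:00 UTC.
At the standard offset (UTC−08:00), 05:00 UTC − 8h = 21:00 Ulosa Zone standard time (rolling into the previous day, 12 February 2018).
The standard-time date in Ulosa Zone, February 12, 2018, falls between 8 October 2017 and 18 March 2018, so daylight saving is in effect and Ulosa Zone is at UTC−07:00.
05:00 UTC − 7h = 22:00 Ulosa Zone (rolling into the previous day, 12 February 2018).

22:00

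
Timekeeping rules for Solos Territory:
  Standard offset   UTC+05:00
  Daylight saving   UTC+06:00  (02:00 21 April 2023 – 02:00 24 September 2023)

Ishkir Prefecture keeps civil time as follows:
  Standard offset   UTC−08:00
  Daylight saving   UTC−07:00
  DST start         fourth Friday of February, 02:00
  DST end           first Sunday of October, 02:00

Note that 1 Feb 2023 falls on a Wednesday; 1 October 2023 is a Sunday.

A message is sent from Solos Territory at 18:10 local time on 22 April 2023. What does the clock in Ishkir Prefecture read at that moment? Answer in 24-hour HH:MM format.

05:10

22 April 2023 falls between 21 April and 24 September, so daylight saving is in effect and Solos Territory is at UTC+06:00.
18:10 Solos Territory − 6h = 12:10 UTC.
1 February 2023 is a Wednesday, so the first Friday is February 3 and the fourth is February 24.
1 October 2023 is a Sunday, so the first Sunday is October 1.
At the standard offset (UTC−08:00), 12:10 UTC − 8h = 04:10 Ishkir Prefecture standard time.
Daylight saving runs 24 February – 1 October; the standard-time date in Ishkir Prefecture, 22 April 2023, is inside that window, so Ishkir Prefecture is at UTC−07:00.
12:10 UTC − 7h = 05:10 Ishkir Prefecture.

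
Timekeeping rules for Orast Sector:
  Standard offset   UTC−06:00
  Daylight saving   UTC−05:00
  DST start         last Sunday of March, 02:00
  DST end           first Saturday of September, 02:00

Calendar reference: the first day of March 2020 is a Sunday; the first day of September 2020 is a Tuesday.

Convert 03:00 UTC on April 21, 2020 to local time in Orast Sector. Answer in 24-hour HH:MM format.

22:00

1 March 2020 is a Sunday, so Sundays fall on 1, 8, 15, 22, 29; the last is March 29.
1 September 2020 is a Tuesday, so the first Saturday is September 5.
At the standard offset (UTC−06:00), 03:00 UTC − 6h = 21:00 Orast Sector standard time (rolling into the previous day, 20 April 2020).
Daylight saving runs 29 March – 5 September; the standard-time date in Orast Sector, April 20, 2020, is inside that window, so Orast Sector is at UTC−05:00.
03:00 UTC − 5h = 22:00 local (rolling into the previous day, 20 April 2020).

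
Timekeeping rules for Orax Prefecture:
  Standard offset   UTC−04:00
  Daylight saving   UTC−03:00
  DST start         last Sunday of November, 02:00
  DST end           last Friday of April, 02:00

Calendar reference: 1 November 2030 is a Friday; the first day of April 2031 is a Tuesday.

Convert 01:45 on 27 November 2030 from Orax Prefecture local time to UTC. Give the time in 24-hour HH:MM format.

1 November 2030 is a Friday, so Sundays fall on 3, 10, 17, 24; the last is November 24.
1 April 2031 is a Tuesday, so Fridays fall on 4, 11, 18, 25; the last is April 25.
Daylight saving runs 24 November 2030 – 25 April 2031; 27 November 2030 is inside that window, so Orax Prefecture is at UTC−03:00.
01:45 local + 3h = 04:45 UTC.

04:45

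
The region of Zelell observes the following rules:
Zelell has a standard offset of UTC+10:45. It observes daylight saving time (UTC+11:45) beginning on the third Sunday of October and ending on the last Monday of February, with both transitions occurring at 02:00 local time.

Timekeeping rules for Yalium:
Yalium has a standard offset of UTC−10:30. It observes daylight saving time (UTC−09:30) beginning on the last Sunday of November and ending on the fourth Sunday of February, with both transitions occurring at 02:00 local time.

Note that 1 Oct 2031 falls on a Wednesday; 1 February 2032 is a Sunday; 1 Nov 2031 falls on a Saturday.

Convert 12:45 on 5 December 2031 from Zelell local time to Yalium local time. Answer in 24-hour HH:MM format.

1 October 2031 is a Wednesday, so the first Sunday is October 5 and the third is October 19.
1 February 2032 is a Sunday, so Mondays fall on 2, 9, 16, 23; the last is February 23.
5 December 2031 lies within the daylight-saving period (19 October 2031 – 23 February 2032), so Zelell is on daylight time, UTC+11:45.
12:45 Zelell − 11h45m = 01:00 UTC.
1 November 2031 is a Saturday, so Sundays fall on 2, 9, 16, 23, 30; the last is November 30.
1 February 2032 is a Sunday, so the first Sunday is February 1 and the fourth is February 22.
At the standard offset (UTC−10:30), 01:00 UTC − 10h30m = 14:30 Yalium standard time (rolling into the previous day, 4 December 2031).
Daylight saving runs 30 November 2031 – 22 February 2032; the standard-time date in Yalium, 4 December 2031, is inside that window, so Yalium is at UTC−09:30.
01:00 UTC − 9h30m = 15:30 Yalium (rolling into the previous day, 4 December 2031).

15:30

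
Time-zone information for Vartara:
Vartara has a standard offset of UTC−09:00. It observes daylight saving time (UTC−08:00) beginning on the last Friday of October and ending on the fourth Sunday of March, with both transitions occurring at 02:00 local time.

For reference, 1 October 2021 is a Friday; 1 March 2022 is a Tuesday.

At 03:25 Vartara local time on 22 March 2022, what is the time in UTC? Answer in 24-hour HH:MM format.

11:25

1 October 2021 is a Friday, so Fridays fall on 1, 8, 15, 22, 29; the last is October 29.
1 March 2022 is a Tuesday, so the first Sunday is March 6 and the fourth is March 27.
22 March 2022 falls between 29 October 2021 and 27 March 2022, so daylight saving is in effect and Vartara is at UTC−08:00.
03:25 local + 8h = 11:25 UTC.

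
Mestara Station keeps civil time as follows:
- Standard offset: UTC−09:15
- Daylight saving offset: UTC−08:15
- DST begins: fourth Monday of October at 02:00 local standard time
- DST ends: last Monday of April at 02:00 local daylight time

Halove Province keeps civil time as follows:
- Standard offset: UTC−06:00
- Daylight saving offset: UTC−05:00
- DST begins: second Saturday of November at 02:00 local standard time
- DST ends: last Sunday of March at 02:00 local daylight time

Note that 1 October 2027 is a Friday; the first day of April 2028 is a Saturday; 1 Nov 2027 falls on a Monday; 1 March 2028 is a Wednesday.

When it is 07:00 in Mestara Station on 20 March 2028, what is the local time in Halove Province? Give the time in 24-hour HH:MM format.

10:15

1 October 2027 is a Friday, so the first Monday is October 4 and the fourth is October 25.
1 April 2028 is a Saturday, so Mondays fall on 3, 10, 17, 24; the last is April 24.
20 March 2028 lies within the daylight-saving period (25 October 2027 – 24 April 2028), so Mestara Station is on daylight time, UTC−08:15.
07:00 Mestara Station + 8h15m = 15:15 UTC.
1 November 2027 is a Monday, so the first Saturday is November 6 and the second is November 13.
1 March 2028 is a Wednesday, so Sundays fall on 5, 12, 19, 26; the last is March 26.
At the standard offset (UTC−06:00), 15:15 UTC − 6h = 09:15 Halove Province standard time.
The standard-time date in Halove Province, 20 March 2028, lies within the daylight-saving period (13 November 2027 – 26 March 2028), so Halove Province is on daylight time, UTC−05:00.
15:15 UTC − 5h = 10:15 Halove Province.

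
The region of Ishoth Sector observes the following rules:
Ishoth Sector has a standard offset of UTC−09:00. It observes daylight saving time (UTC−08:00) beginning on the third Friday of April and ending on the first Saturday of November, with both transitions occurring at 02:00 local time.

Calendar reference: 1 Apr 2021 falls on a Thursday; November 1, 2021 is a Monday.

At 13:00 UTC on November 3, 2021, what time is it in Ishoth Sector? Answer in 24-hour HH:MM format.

05:00

1 April 2021 is a Thursday, so the first Friday is April 2 and the third is April 16.
1 November 2021 is a Monday, so the first Saturday is November 6.
At the standard offset (UTC−09:00), 13:00 UTC − 9h = 04:00 Ishoth Sector standard time.
Daylight saving runs 16 April – 6 November; the standard-time date in Ishoth Sector, November 3, 2021, is inside that window, so Ishoth Sector is at UTC−08:00.
13:00 UTC − 8h = 05:00 local.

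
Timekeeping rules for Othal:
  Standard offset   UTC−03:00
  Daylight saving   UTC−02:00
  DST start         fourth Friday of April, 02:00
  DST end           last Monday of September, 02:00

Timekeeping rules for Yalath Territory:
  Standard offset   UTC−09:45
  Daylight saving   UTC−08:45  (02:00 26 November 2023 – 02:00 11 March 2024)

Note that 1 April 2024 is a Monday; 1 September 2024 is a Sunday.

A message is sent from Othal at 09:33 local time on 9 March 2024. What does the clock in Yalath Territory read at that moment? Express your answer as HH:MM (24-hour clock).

03:48

1 April 2024 is a Monday, so the first Friday is April 5 and the fourth is April 26.
1 September 2024 is a Sunday, so Mondays fall on 2, 9, 16, 23, 30; the last is September 30.
9 March 2024 is outside the daylight-saving period (26 April – 30 September), so Othal is on standard time, UTC−03:00.
09:33 Othal + 3h = 12:33 UTC.
At the standard offset (UTC−09:45), 12:33 UTC − 9h45m = 02:48 Yalath Territory standard time.
The standard-time date in Yalath Territory, 9 March 2024, falls between 26 November 2023 and 11 March 2024, so daylight saving is in effect and Yalath Territory is at UTC−08:45.
12:33 UTC − 8h45m = 03:48 Yalath Territory.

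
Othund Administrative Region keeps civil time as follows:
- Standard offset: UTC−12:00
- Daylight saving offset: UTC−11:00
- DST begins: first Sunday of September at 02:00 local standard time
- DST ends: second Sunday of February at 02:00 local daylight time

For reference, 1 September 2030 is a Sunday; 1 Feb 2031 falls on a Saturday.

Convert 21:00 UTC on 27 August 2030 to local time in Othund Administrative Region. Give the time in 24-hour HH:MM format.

1 September 2030 is a Sunday, so the first Sunday is September 1.
1 February 2031 is a Saturday, so the first Sunday is February 2 and the second is February 9.
At the standard offset (UTC−12:00), 21:00 UTC − 12h = 09:00 Othund Administrative Region standard time.
The standard-time date in Othund Administrative Region, 27 August 2030, is outside the daylight-saving period (1 September 2030 – 9 February 2031), so Othund Administrative Region is on standard time, UTC−12:00.
21:00 UTC − 12h = 09:00 local.

09:00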